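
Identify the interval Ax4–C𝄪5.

Counting letters A–B–C gives a third.
A##→C## = 3 semitones, 1 narrower than the major third (4), so minor.

minor third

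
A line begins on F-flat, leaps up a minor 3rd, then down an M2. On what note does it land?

A minor third up from Fb is Abb (letter A, 3 semitones up).
A major second down from Abb is Gbb (letter G, 2 semitones down).

Gbb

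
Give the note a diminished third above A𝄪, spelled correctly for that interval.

C#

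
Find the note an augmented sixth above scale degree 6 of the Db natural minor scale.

G

Scale degree 6 of Db natural minor is Bbb.
An augmented sixth (10 semitones) above Bbb lands on the letter G, giving G.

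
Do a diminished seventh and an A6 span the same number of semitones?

A diminished seventh spans 9 semitones; an augmented sixth spans 10.
The spans differ, so they are not enharmonic equivalents.

No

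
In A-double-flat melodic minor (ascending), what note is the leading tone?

Gb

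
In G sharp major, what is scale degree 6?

E#

Degree 6 takes the letter 5 steps above G, which is E.
In major, degree 6 sits 9 semitones above the tonic. G# + 9 semitones is pitch class 5, spelled on E as E#.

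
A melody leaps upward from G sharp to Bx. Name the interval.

augmented third

Counting letters G–A–B gives a third.
G#→B## = 5 semitones, 1 wider than the major third (4), so augmented.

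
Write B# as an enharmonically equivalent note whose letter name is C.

C

B# is pitch class 0. The letter C alone is pitch class 0.
Pitch class 0 on C needs no accidental: C.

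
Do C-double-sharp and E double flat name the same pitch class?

C## = pitch class 2 and Ebb = pitch class 2 — the same pitch class, so they are enharmonic equivalents.

Yes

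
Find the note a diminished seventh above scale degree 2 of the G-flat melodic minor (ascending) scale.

Scale degree 2 of Gb melodic minor (ascending) is Ab.
A diminished seventh (9 semitones) above Ab lands on the letter G, giving Gbb.

Gbb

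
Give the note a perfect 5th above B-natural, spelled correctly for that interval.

B up a perfect fifth is F#, so the target letter is F.
From B, a perfect fifth is 7 semitones up: F#.

F#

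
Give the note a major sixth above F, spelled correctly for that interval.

F up a major sixth is D, so the target letter is D.
From F, a major sixth is 9 semitones up: D.

D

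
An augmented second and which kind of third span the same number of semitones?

An augmented second spans 3 semitones.
A third spanning 3 semitones is minor (the major third is 4).

minor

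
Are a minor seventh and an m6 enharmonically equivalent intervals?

No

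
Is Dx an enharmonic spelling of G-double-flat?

No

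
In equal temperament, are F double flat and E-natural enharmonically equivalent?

Two spellings are enharmonically equivalent only if they share a pitch class.
Here Fbb → 3, E → 4; 3 ≠ 4, so they are not.

No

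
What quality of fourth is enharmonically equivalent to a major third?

A major third spans 4 semitones.
A fourth spanning 4 semitones is diminished (the perfect fourth is 5).

diminished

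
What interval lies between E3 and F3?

The letter names run E→F, a span of 1 letter step, so the interval is some kind of second.
E to F is 1 semitone. A major second is 2, so 1 makes it minor.

minor second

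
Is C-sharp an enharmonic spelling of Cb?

C# is pitch class 1; Cb is pitch class 11.
The pitch classes differ (1 vs. 11), so they are not enharmonic equivalents.

No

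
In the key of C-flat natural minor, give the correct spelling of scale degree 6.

The Cb natural minor scale runs Cb Db Ebb Fb Gb Abb Bbb.
Degree 6 is Abb.

Abb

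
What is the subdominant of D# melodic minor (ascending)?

The D# melodic minor (ascending) scale runs D# E# F# G# A# B# C##.
Degree 4 is G#.

G#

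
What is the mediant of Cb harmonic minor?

The Cb harmonic minor scale runs Cb Db Ebb Fb Gb Abb Bb.
Degree 3 is Ebb.

Ebb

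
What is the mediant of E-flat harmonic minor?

The Eb harmonic minor scale runs Eb F Gb Ab Bb Cb D.
Degree 3 is Gb.

Gb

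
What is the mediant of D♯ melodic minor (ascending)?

F#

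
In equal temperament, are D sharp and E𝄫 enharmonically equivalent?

No

D# is pitch class 3; Ebb is pitch class 2.
The pitch classes differ (3 vs. 2), so they are not enharmonic equivalents.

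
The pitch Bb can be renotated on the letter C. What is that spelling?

Cbb

Bb is pitch class 10. The letter C alone is pitch class 0.
To reach pitch class 10 from C requires an offset of -2 semitones, i.e. double flat: Cbb.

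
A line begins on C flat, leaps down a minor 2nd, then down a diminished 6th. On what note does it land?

D#

A minor second down from Cb is Bb (letter B, 1 semitone down).
A diminished sixth down from Bb is D# (letter D, 7 semitones down).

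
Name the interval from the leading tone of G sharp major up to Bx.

augmented fourth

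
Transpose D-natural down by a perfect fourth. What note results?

A

A fourth below D lands on the letter A.
A perfect fourth spans 5 semitones, so D moves to pitch class 9. On the letter A that is A.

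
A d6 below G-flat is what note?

G down a major sixth is Bb, so the target letter is B.
From Gb, a diminished sixth is 7 semitones down: B.

B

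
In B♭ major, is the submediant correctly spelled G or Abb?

G

Each scale degree takes a distinct letter name. Degree 6 of a scale on B must use the letter G.
G and Abb are enharmonically the same pitch, but only G uses the letter G, so it is the correct spelling here.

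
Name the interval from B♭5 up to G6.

major sixth

Counting letters B–C–D–E–F–G gives a sixth.
Bb→G = 9 semitones, exactly the major sixth.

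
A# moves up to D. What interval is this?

diminished fourth

The letter names run A→D, a span of 3 letter steps, so the interval is some kind of fourth.
A# to D is 4 semitones. A perfect fourth is 5, so 4 makes it diminished.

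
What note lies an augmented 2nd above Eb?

A second above E lands on the letter F.
An augmented second spans 3 semitones, so Eb moves to pitch class 6. On the letter F that is F#.

F#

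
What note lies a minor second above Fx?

A second above F lands on the letter G.
A minor second spans 1 semitone, so F## moves to pitch class 8. On the letter G that is G#.

G#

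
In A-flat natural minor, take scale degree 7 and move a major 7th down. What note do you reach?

Abb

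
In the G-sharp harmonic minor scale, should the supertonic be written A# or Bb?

Each scale degree takes a distinct letter name. Degree 2 of a scale on G must use the letter A.
A# and Bb are enharmonically the same pitch, but only A# uses the letter A, so it is the correct spelling here.

A#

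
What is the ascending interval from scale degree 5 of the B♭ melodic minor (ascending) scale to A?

major third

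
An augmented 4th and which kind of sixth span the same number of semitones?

doubly diminished

An augmented fourth spans 6 semitones.
A sixth spanning 6 semitones is doubly diminished (the major sixth is 9).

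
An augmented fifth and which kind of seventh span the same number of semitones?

An augmented fifth spans 8 semitones.
A seventh spanning 8 semitones is doubly diminished (the major seventh is 11).

doubly diminished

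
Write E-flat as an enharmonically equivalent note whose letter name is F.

Plain F sits 2 semitones above Eb, so on the letter F the same pitch needs a double flat: Fbb.

Fbb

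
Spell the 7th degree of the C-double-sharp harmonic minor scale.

Degree 7 takes the letter 6 steps above C, which is B.
In harmonic minor, degree 7 sits 11 semitones above the tonic. C## + 11 semitones is pitch class 1, spelled on B as B##.

B##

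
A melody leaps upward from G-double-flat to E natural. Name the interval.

doubly augmented sixth

The letter names run G→E, a span of 5 letter steps, so the interval is some kind of sixth.
Gbb to E is 11 semitones. A major sixth is 9, so 11 makes it doubly augmented.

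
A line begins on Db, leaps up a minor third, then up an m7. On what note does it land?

Ebb

A minor third up from Db is Fb (letter F, 3 semitones up).
A minor seventh up from Fb is Ebb (letter E, 10 semitones up).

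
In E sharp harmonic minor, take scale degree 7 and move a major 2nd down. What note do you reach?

Scale degree 7 of E# harmonic minor is D##.
A major second (2 semitones) below D## lands on the letter C, giving C##.

C##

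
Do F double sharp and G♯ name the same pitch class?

Two spellings are enharmonically equivalent only if they share a pitch class.
Here F## → 7, G# → 8; 7 ≠ 8, so they are not.

No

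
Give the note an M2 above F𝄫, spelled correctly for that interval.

F up a major second is G, so the target letter is G.
From Fbb, a major second is 2 semitones up: Gbb.

Gbb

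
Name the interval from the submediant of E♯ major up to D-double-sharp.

major second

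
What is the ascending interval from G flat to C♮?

Counting letters G–A–B–C gives a fourth.
Gb→C = 6 semitones, 1 wider than the perfect fourth (5), so augmented.

augmented fourth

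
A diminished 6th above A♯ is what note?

F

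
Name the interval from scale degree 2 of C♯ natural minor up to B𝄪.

augmented sixth

Scale degree 2 of C# natural minor is D#.
D# up to B##: letters D→B make it a sixth; 10 semitones makes it augmented.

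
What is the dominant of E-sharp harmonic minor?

Degree 5 takes the letter 4 steps above E, which is B.
In harmonic minor, degree 5 sits 7 semitones above the tonic. E# + 7 semitones is pitch class 0, spelled on B as B#.

B#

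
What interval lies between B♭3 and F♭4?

diminished fifth

Counting letters B–C–D–E–F gives a fifth.
Bb→Fb = 6 semitones, 1 narrower than the perfect fifth (7), so diminished.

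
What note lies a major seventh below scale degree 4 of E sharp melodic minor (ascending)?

B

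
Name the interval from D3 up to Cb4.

diminished seventh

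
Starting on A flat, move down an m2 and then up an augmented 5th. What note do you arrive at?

D#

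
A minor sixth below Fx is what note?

A##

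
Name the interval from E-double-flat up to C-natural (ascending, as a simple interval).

augmented sixth

The letter names run E→C, a span of 5 letter steps, so the interval is some kind of sixth.
Ebb to C is 10 semitones. A major sixth is 9, so 10 makes it augmented.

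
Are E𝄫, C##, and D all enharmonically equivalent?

Yes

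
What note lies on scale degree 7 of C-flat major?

Degree 7 takes the letter 6 steps above C, which is B.
In major, degree 7 sits 11 semitones above the tonic. Cb + 11 semitones is pitch class 10, spelled on B as Bb.

Bb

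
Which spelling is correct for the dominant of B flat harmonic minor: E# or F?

F

Each scale degree takes a distinct letter name. Degree 5 of a scale on B must use the letter F.
F and E# are enharmonically the same pitch, but only F uses the letter F, so it is the correct spelling here.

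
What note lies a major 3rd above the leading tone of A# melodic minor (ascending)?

B##

The leading tone of A# melodic minor (ascending) is G##.
A major third (4 semitones) above G## lands on the letter B, giving B##.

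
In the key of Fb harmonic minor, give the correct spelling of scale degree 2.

Gb

Degree 2 takes the letter 1 step above F, which is G.
In harmonic minor, degree 2 sits 2 semitones above the tonic. Fb + 2 semitones is pitch class 6, spelled on G as Gb.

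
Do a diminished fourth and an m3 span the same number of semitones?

No

A diminished fourth spans 4 semitones; a minor third spans 3.
The spans differ, so they are not enharmonic equivalents.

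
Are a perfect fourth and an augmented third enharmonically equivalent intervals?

Yes

A perfect fourth spans 5 semitones; an augmented third spans 5.
They are enharmonically equivalent.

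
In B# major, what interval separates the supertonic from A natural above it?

diminished sixth

The supertonic of B# major is C##.
C## up to A: letters C→A make it a sixth; 7 semitones makes it diminished.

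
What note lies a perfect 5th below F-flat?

Bbb

A fifth below F lands on the letter B.
A perfect fifth spans 7 semitones, so Fb moves to pitch class 9. On the letter B that is Bbb.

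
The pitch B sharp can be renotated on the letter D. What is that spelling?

Dbb

Plain D sits 2 semitones above B#, so on the letter D the same pitch needs a double flat: Dbb.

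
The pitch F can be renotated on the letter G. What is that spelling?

F is pitch class 5. The letter G alone is pitch class 7.
To reach pitch class 5 from G requires an offset of -2 semitones, i.e. double flat: Gbb.

Gbb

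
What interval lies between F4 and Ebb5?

diminished seventh

Counting letters F–G–A–B–C–D–E gives a seventh.
F→Ebb = 9 semitones, 2 narrower than the major seventh (11), so diminished.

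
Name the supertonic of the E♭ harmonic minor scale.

Degree 2 takes the letter 1 step above E, which is F.
In harmonic minor, degree 2 sits 2 semitones above the tonic. Eb + 2 semitones is pitch class 5, spelled on F as F.

F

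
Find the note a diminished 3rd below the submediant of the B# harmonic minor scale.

The submediant of B# harmonic minor is G#.
A diminished third (2 semitones) below G# lands on the letter E, giving E##.

E##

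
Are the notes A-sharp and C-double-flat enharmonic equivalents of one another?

Yes

A# = pitch class 10 and Cbb = pitch class 10 — the same pitch class, so they are enharmonic equivalents.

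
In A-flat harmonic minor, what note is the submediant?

Fb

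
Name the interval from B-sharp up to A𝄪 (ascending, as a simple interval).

The letter names run B→A, a span of 6 letter steps, so the interval is some kind of seventh.
B# to A## is 11 semitones. A major seventh is 11, so 11 makes it major.

major seventh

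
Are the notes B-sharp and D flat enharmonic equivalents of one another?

B# is pitch class 0; Db is pitch class 1.
The pitch classes differ (0 vs. 1), so they are not enharmonic equivalents.

No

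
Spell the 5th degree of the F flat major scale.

Degree 5 takes the letter 4 steps above F, which is C.
In major, degree 5 sits 7 semitones above the tonic. Fb + 7 semitones is pitch class 11, spelled on C as Cb.

Cb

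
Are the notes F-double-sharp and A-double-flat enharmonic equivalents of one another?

Yes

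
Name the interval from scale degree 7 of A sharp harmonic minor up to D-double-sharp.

Scale degree 7 of A# harmonic minor is G##.
G## up to D##: letters G→D make it a fifth; 7 semitones makes it perfect.

perfect fifth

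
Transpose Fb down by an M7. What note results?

Gbb

F down a major seventh is Gb, so the target letter is G.
From Fb, a major seventh is 11 semitones down: Gbb.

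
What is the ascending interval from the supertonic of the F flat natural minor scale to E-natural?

augmented sixth

The supertonic of Fb natural minor is Gb.
Gb up to E: letters G→E make it a sixth; 10 semitones makes it augmented.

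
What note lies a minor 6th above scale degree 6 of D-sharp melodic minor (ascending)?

Scale degree 6 of D# melodic minor (ascending) is B#.
A minor sixth (8 semitones) above B# lands on the letter G, giving G#.

G#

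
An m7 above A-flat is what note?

Gb

A seventh above A lands on the letter G.
A minor seventh spans 10 semitones, so Ab moves to pitch class 6. On the letter G that is Gb.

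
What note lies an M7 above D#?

C##

D up a major seventh is C#, so the target letter is C.
From D#, a major seventh is 11 semitones up: C##.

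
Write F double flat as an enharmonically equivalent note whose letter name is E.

Eb

Fbb is pitch class 3. The letter E alone is pitch class 4.
To reach pitch class 3 from E requires an offset of -1 semitone, i.e. flat: Eb.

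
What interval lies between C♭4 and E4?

augmented third

Counting letters C–D–E gives a third.
Cb→E = 5 semitones, 1 wider than the major third (4), so augmented.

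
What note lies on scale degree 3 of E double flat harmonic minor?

The Ebb harmonic minor scale runs Ebb Fb Gbb Abb Bbb Cbb Db.
Degree 3 is Gbb.

Gbb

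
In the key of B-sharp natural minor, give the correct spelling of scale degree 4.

The B# natural minor scale runs B# C## D# E# F## G# A#.
Degree 4 is E#.

E#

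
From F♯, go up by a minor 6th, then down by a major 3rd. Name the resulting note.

Bb

A minor sixth up from F# is D (letter D, 8 semitones up).
A major third down from D is Bb (letter B, 4 semitones down).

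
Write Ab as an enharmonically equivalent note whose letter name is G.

Ab is pitch class 8. The letter G alone is pitch class 7.
To reach pitch class 8 from G requires an offset of +1 semitone, i.e. sharp: G#.

G#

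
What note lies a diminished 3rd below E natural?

C##

E down a major third is C, so the target letter is C.
From E, a diminished third is 2 semitones down: C##.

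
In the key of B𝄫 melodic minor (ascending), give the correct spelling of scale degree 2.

The Bbb melodic minor (ascending) scale runs Bbb Cb Dbb Ebb Fb Gb Ab.
Degree 2 is Cb.

Cb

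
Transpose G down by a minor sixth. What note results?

B

G down a major sixth is Bb, so the target letter is B.
From G, a minor sixth is 8 semitones down: B.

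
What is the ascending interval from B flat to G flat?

minor sixth

The letter names run B→G, a span of 5 letter steps, so the interval is some kind of sixth.
Bb to Gb is 8 semitones. A major sixth is 9, so 8 makes it minor.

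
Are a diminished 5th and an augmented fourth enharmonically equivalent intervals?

A diminished fifth spans 6 semitones; an augmented fourth spans 6.
They are enharmonically equivalent.

Yes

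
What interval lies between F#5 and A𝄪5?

Counting letters F–G–A gives a third.
F#→A## = 5 semitones, 1 wider than the major third (4), so augmented.

augmented third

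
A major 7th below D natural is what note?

Eb

A seventh below D lands on the letter E.
A major seventh spans 11 semitones, so D moves to pitch class 3. On the letter E that is Eb.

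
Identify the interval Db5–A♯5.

doubly augmented fifth

Counting letters D–E–F–G–A gives a fifth.
Db→A# = 9 semitones, 2 wider than the perfect fifth (7), so doubly augmented.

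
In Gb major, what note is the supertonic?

Ab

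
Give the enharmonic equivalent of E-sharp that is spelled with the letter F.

E# is pitch class 5. The letter F alone is pitch class 5.
Pitch class 5 on F needs no accidental: F.

F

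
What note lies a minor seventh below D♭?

D down a major seventh is Eb, so the target letter is E.
From Db, a minor seventh is 10 semitones down: Eb.

Eb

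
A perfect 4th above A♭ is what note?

A fourth above A lands on the letter D.
A perfect fourth spans 5 semitones, so Ab moves to pitch class 1. On the letter D that is Db.

Db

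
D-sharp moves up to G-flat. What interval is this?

The letter names run D→G, a span of 3 letter steps, so the interval is some kind of fourth.
D# to Gb is 3 semitones. A perfect fourth is 5, so 3 makes it doubly diminished.

doubly diminished fourth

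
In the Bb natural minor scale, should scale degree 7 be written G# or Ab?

Ab

Each scale degree takes a distinct letter name. Degree 7 of a scale on B must use the letter A.
Ab and G# are enharmonically the same pitch, but only Ab uses the letter A, so it is the correct spelling here.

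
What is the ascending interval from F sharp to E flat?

The letter names run F→E, a span of 6 letter steps, so the interval is some kind of seventh.
F# to Eb is 9 semitones. A major seventh is 11, so 9 makes it diminished.

diminished seventh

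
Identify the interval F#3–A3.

minor third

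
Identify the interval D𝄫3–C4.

The letter names run D→C, a span of 6 letter steps, so the interval is some kind of seventh.
Dbb to C is 12 semitones. A major seventh is 11, so 12 makes it augmented.

augmented seventh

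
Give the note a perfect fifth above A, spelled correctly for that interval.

E

A up a perfect fifth is E, so the target letter is E.
From A, a perfect fifth is 7 semitones up: E.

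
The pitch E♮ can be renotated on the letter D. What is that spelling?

D##

E is pitch class 4. The letter D alone is pitch class 2.
To reach pitch class 4 from D requires an offset of +2 semitones, i.e. double sharp: D##.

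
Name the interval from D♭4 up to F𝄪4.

Counting letters D–E–F gives a third.
Db→F## = 6 semitones, 2 wider than the major third (4), so doubly augmented.

doubly augmented third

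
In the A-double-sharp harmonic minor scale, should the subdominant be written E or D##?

D##

Each scale degree takes a distinct letter name. Degree 4 of a scale on A must use the letter D.
D## and E are enharmonically the same pitch, but only D## uses the letter D, so it is the correct spelling here.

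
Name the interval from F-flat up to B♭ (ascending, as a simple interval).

augmented fourth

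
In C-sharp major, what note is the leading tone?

B#

Degree 7 takes the letter 6 steps above C, which is B.
In major, degree 7 sits 11 semitones above the tonic. C# + 11 semitones is pitch class 0, spelled on B as B#.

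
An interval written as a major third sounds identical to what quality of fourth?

A major third spans 4 semitones.
A fourth spanning 4 semitones is diminished (the perfect fourth is 5).

diminished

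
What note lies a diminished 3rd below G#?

A third below G lands on the letter E.
A diminished third spans 2 semitones, so G# moves to pitch class 6. On the letter E that is E##.

E##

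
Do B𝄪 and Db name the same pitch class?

B## = pitch class 1 and Db = pitch class 1 — the same pitch class, so they are enharmonic equivalents.

Yes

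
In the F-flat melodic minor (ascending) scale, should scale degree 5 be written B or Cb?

Cb

Each scale degree takes a distinct letter name. Degree 5 of a scale on F must use the letter C.
Cb and B are enharmonically the same pitch, but only Cb uses the letter C, so it is the correct spelling here.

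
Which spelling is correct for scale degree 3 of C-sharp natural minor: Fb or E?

E

Each scale degree takes a distinct letter name. Degree 3 of a scale on C must use the letter E.
E and Fb are enharmonically the same pitch, but only E uses the letter E, so it is the correct spelling here.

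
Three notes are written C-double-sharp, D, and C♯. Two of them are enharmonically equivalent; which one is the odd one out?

In 12-tone equal temperament, enharmonic equivalents share a pitch class. C## is pitch class 2; D is pitch class 2; C# is pitch class 1.
C## and D share pitch class 2, while C# is pitch class 1.

C#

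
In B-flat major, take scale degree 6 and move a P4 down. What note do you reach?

D

Scale degree 6 of Bb major is G.
A perfect fourth (5 semitones) below G lands on the letter D, giving D.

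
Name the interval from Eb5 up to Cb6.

Counting letters E–F–G–A–B–C gives a sixth.
Eb→Cb = 8 semitones, 1 narrower than the major sixth (9), so minor.

minor sixth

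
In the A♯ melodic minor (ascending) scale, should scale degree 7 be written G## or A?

Each scale degree takes a distinct letter name. Degree 7 of a scale on A must use the letter G.
G## and A are enharmonically the same pitch, but only G## uses the letter G, so it is the correct spelling here.

G##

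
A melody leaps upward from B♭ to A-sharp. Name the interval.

augmented seventh

The letter names run B→A, a span of 6 letter steps, so the interval is some kind of seventh.
Bb to A# is 12 semitones. A major seventh is 11, so 12 makes it augmented.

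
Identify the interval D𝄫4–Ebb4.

major second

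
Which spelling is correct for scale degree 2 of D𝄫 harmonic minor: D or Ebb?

Ebb

Each scale degree takes a distinct letter name. Degree 2 of a scale on D must use the letter E.
Ebb and D are enharmonically the same pitch, but only Ebb uses the letter E, so it is the correct spelling here.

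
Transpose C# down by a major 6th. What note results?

C down a major sixth is Eb, so the target letter is E.
From C#, a major sixth is 9 semitones down: E.

E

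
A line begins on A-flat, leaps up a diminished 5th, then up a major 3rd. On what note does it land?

Gb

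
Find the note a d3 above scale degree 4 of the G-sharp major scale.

Scale degree 4 of G# major is C#.
A diminished third (2 semitones) above C# lands on the letter E, giving Eb.

Eb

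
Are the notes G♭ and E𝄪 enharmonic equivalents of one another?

Gb is pitch class 6; E## is pitch class 6.
All spellings map to pitch class 6, so they are enharmonically equivalent.

Yes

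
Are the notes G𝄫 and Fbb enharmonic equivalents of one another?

No

Gbb is pitch class 5; Fbb is pitch class 3.
The pitch classes differ (5 vs. 3), so they are not enharmonic equivalents.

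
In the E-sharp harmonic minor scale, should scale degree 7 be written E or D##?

Each scale degree takes a distinct letter name. Degree 7 of a scale on E must use the letter D.
D## and E are enharmonically the same pitch, but only D## uses the letter D, so it is the correct spelling here.

D##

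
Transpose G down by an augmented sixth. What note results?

Bbb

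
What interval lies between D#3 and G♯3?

Counting letters D–E–F–G gives a fourth.
D#→G# = 5 semitones, exactly the perfect fourth.

perfect fourth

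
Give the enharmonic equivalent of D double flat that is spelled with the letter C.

C

Plain C sits at the same pitch as Dbb, so on the letter C the same pitch needs a natural: C.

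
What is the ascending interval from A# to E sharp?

The letter names run A→E, a span of 4 letter steps, so the interval is some kind of fifth.
A# to E# is 7 semitones. A perfect fifth is 7, so 7 makes it perfect.

perfect fifth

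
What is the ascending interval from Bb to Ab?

minor seventh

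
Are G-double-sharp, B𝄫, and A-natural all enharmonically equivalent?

Yes

G## is pitch class 9; Bbb is pitch class 9; A is pitch class 9.
All spellings map to pitch class 9, so they are enharmonically equivalent.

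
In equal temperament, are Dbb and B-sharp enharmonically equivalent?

Dbb is pitch class 0; B# is pitch class 0.
All spellings map to pitch class 0, so they are enharmonically equivalent.

Yes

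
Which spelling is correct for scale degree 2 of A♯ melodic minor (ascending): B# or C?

B#

Each scale degree takes a distinct letter name. Degree 2 of a scale on A must use the letter B.
B# and C are enharmonically the same pitch, but only B# uses the letter B, so it is the correct spelling here.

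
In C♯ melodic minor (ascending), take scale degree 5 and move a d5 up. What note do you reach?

Scale degree 5 of C# melodic minor (ascending) is G#.
A diminished fifth (6 semitones) above G# lands on the letter D, giving D.

D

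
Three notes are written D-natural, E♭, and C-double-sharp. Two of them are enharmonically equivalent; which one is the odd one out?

In 12-tone equal temperament, enharmonic equivalents share a pitch class. D is pitch class 2; Eb is pitch class 3; C## is pitch class 2.
D and C## share pitch class 2, while Eb is pitch class 3.

Eb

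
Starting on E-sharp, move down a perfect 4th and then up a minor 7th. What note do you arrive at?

A#

A perfect fourth down from E# is B# (letter B, 5 semitones down).
A minor seventh up from B# is A# (letter A, 10 semitones up).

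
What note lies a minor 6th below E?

G#

A sixth below E lands on the letter G.
A minor sixth spans 8 semitones, so E moves to pitch class 8. On the letter G that is G#.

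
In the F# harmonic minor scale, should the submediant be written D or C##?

D

Each scale degree takes a distinct letter name. Degree 6 of a scale on F must use the letter D.
D and C## are enharmonically the same pitch, but only D uses the letter D, so it is the correct spelling here.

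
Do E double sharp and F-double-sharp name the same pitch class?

E## is pitch class 6; F## is pitch class 7.
The pitch classes differ (6 vs. 7), so they are not enharmonic equivalents.

No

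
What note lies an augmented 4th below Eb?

E down a perfect fourth is B, so the target letter is B.
From Eb, an augmented fourth is 6 semitones down: Bbb.

Bbb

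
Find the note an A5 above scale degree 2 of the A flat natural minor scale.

Scale degree 2 of Ab natural minor is Bb.
An augmented fifth (8 semitones) above Bb lands on the letter F, giving F#.

F#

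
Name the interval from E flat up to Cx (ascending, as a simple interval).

doubly augmented sixth

The letter names run E→C, a span of 5 letter steps, so the interval is some kind of sixth.
Eb to C## is 11 semitones. A major sixth is 9, so 11 makes it doubly augmented.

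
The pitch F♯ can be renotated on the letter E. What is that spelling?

E##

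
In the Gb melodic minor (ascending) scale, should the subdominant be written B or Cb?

Cb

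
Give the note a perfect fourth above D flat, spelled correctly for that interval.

A fourth above D lands on the letter G.
A perfect fourth spans 5 semitones, so Db moves to pitch class 6. On the letter G that is Gb.

Gb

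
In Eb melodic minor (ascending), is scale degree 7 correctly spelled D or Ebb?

D

Each scale degree takes a distinct letter name. Degree 7 of a scale on E must use the letter D.
D and Ebb are enharmonically the same pitch, but only D uses the letter D, so it is the correct spelling here.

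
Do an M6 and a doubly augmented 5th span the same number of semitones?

Yes

A major sixth spans 9 semitones; a doubly augmented fifth spans 9.
They are enharmonically equivalent.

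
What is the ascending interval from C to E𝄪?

doubly augmented third

The letter names run C→E, a span of 2 letter steps, so the interval is some kind of third.
C to E## is 6 semitones. A major third is 4, so 6 makes it doubly augmented.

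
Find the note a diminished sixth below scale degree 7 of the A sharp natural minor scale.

Scale degree 7 of A# natural minor is G#.
A diminished sixth (7 semitones) below G# lands on the letter B, giving B##.

B##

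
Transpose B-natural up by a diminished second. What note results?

A second above B lands on the letter C.
A diminished second spans 0 semitones, so B moves to pitch class 11. On the letter C that is Cb.

Cb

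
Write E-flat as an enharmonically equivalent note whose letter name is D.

D#

Eb is pitch class 3. The letter D alone is pitch class 2.
To reach pitch class 3 from D requires an offset of +1 semitone, i.e. sharp: D#.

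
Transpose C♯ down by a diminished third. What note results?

A##

C down a major third is Ab, so the target letter is A.
From C#, a diminished third is 2 semitones down: A##.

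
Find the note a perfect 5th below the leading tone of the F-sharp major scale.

The leading tone of F# major is E#.
A perfect fifth (7 semitones) below E# lands on the letter A, giving A#.

A#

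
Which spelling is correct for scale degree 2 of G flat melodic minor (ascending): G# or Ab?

Each scale degree takes a distinct letter name. Degree 2 of a scale on G must use the letter A.
Ab and G# are enharmonically the same pitch, but only Ab uses the letter A, so it is the correct spelling here.

Ab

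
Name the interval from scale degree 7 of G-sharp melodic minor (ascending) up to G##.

major second

Scale degree 7 of G# melodic minor (ascending) is F##.
F## up to G##: letters F→G make it a second; 2 semitones makes it major.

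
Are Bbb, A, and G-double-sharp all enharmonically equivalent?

Bbb is pitch class 9; A is pitch class 9; G## is pitch class 9.
All spellings map to pitch class 9, so they are enharmonically equivalent.

Yes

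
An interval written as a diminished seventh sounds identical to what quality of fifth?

doubly augmented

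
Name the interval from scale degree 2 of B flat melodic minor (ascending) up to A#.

augmented sixth

Scale degree 2 of Bb melodic minor (ascending) is C.
C up to A#: letters C→A make it a sixth; 10 semitones makes it augmented.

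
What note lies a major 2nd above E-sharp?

F##

A second above E lands on the letter F.
A major second spans 2 semitones, so E# moves to pitch class 7. On the letter F that is F##.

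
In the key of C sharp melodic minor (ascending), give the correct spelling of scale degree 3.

E

Degree 3 takes the letter 2 steps above C, which is E.
In melodic minor (ascending), degree 3 sits 3 semitones above the tonic. C# + 3 semitones is pitch class 4, spelled on E as E.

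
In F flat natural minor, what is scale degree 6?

Dbb

Degree 6 takes the letter 5 steps above F, which is D.
In natural minor, degree 6 sits 8 semitones above the tonic. Fb + 8 semitones is pitch class 0, spelled on D as Dbb.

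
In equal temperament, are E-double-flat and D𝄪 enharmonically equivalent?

Two spellings are enharmonically equivalent only if they share a pitch class.
Here Ebb → 2, D## → 4; 2 ≠ 4, so they are not.

No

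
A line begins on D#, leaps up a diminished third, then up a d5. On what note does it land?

A diminished third up from D# is F (letter F, 2 semitones up).
A diminished fifth up from F is Cb (letter C, 6 semitones up).

Cb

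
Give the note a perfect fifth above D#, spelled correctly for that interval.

D up a perfect fifth is A, so the target letter is A.
From D#, a perfect fifth is 7 semitones up: A#.

A#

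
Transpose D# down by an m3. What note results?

B#

A third below D lands on the letter B.
A minor third spans 3 semitones, so D# moves to pitch class 0. On the letter B that is B#.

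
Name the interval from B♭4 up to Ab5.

Counting letters B–C–D–E–F–G–A gives a seventh.
Bb→Ab = 10 semitones, 1 narrower than the major seventh (11), so minor.

minor seventh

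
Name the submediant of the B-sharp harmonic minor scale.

The B# harmonic minor scale runs B# C## D# E# F## G# A##.
Degree 6 is G#.

G#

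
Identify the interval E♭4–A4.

augmented fourth

The letter names run E→A, a span of 3 letter steps, so the interval is some kind of fourth.
Eb to A is 6 semitones. A perfect fourth is 5, so 6 makes it augmented.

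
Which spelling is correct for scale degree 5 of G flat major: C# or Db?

Db

Each scale degree takes a distinct letter name. Degree 5 of a scale on G must use the letter D.
Db and C# are enharmonically the same pitch, but only Db uses the letter D, so it is the correct spelling here.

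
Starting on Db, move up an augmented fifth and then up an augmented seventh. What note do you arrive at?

G##

An augmented fifth up from Db is A (letter A, 8 semitones up).
An augmented seventh up from A is G## (letter G, 12 semitones up).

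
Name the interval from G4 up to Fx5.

augmented seventh

Counting letters G–A–B–C–D–E–F gives a seventh.
G→F## = 12 semitones, 1 wider than the major seventh (11), so augmented.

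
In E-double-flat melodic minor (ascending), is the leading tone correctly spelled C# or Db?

Db

Each scale degree takes a distinct letter name. Degree 7 of a scale on E must use the letter D.
Db and C# are enharmonically the same pitch, but only Db uses the letter D, so it is the correct spelling here.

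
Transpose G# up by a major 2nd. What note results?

A#

G up a major second is A, so the target letter is A.
From G#, a major second is 2 semitones up: A#.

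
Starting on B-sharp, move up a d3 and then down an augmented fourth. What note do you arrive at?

A diminished third up from B# is D (letter D, 2 semitones up).
An augmented fourth down from D is Ab (letter A, 6 semitones down).

Ab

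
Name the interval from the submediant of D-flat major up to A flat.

minor seventh

The submediant of Db major is Bb.
Bb up to Ab: letters B→A make it a seventh; 10 semitones makes it minor.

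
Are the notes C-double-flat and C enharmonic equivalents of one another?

Two spellings are enharmonically equivalent only if they share a pitch class.
Here Cbb → 10, C → 0; 0 ≠ 10, so they are not.

No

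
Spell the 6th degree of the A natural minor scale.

F

The A natural minor scale runs A B C D E F G.
Degree 6 is F.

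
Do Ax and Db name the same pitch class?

Two spellings are enharmonically equivalent only if they share a pitch class.
Here A## → 11, Db → 1; 1 ≠ 11, so they are not.

No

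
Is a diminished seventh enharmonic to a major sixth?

A diminished seventh spans 9 semitones; a major sixth spans 9.
They are enharmonically equivalent.

Yes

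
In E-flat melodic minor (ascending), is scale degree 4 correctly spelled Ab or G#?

Ab

Each scale degree takes a distinct letter name. Degree 4 of a scale on E must use the letter A.
Ab and G# are enharmonically the same pitch, but only Ab uses the letter A, so it is the correct spelling here.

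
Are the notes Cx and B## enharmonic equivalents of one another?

No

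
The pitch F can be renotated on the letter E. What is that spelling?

F is pitch class 5. The letter E alone is pitch class 4.
To reach pitch class 5 from E requires an offset of +1 semitone, i.e. sharp: E#.

E#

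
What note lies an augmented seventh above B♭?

A seventh above B lands on the letter A.
An augmented seventh spans 12 semitones, so Bb moves to pitch class 10. On the letter A that is A#.

A#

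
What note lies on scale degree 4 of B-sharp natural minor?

Degree 4 takes the letter 3 steps above B, which is E.
In natural minor, degree 4 sits 5 semitones above the tonic. B# + 5 semitones is pitch class 5, spelled on E as E#.

E#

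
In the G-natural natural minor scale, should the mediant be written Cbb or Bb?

Bb

Each scale degree takes a distinct letter name. Degree 3 of a scale on G must use the letter B.
Bb and Cbb are enharmonically the same pitch, but only Bb uses the letter B, so it is the correct spelling here.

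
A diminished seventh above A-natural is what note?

Gb

A up a major seventh is G#, so the target letter is G.
From A, a diminished seventh is 9 semitones up: Gb.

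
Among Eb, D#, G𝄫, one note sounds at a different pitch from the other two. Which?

Gbb

In 12-tone equal temperament, enharmonic equivalents share a pitch class. Eb is pitch class 3; D# is pitch class 3; Gbb is pitch class 5.
Eb and D# share pitch class 3, while Gbb is pitch class 5.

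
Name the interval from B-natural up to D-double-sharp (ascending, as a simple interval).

The letter names run B→D, a span of 2 letter steps, so the interval is some kind of third.
B to D## is 5 semitones. A major third is 4, so 5 makes it augmented.

augmented third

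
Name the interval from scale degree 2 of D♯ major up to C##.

major sixth

Scale degree 2 of D# major is E#.
E# up to C##: letters E→C make it a sixth; 9 semitones makes it major.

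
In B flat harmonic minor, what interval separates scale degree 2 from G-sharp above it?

Scale degree 2 of Bb harmonic minor is C.
C up to G#: letters C→G make it a fifth; 8 semitones makes it augmented.

augmented fifth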